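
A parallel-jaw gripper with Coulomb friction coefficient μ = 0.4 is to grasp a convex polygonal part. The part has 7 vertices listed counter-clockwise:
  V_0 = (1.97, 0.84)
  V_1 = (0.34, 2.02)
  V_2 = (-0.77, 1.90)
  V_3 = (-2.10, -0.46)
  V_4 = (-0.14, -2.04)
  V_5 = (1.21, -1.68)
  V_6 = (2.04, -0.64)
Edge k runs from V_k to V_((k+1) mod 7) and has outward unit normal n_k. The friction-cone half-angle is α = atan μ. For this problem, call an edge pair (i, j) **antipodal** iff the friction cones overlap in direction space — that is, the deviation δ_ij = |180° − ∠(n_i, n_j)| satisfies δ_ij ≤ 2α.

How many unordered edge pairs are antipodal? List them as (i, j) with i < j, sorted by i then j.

count = 4; pairs: (0,3), (1,4), (2,5), (2,6)

α = atan 0.4 = 21.80°;  2α = 43.60°
n_0 = (+0.5864, +0.8100)
n_1 = (-0.1075, +0.9942)
n_2 = (-0.8712, +0.4910)
n_3 = (-0.6276, -0.7785)
n_4 = (+0.2577, -0.9662)
n_5 = (+0.7816, -0.6238)
n_6 = (+0.9989, +0.0472)
  (0,1): δ = 137.93°  ·
  (0,2): δ = 83.50°  ·
  (0,3): δ = 2.97°  ✓
  (0,4): δ = 50.83°  ·
  (0,5): δ = 87.31°  ·
  (0,6): δ = 128.61°  ·
  (1,2): δ = 125.57°  ·
  (1,3): δ = 45.04°  ·
  (1,4): δ = 8.76°  ✓
  (1,5): δ = 45.24°  ·
  (1,6): δ = 86.54°  ·
  (2,3): δ = 99.47°  ·
  (2,4): δ = 45.66°  ·
  (2,5): δ = 9.19°  ✓
  (2,6): δ = 32.11°  ✓
  (3,4): δ = 126.20°  ·
  (3,5): δ = 89.72°  ·
  (3,6): δ = 48.42°  ·
  (4,5): δ = 143.52°  ·
  (4,6): δ = 102.22°  ·
  (5,6): δ = 138.70°  ·
antipodal pairs: 4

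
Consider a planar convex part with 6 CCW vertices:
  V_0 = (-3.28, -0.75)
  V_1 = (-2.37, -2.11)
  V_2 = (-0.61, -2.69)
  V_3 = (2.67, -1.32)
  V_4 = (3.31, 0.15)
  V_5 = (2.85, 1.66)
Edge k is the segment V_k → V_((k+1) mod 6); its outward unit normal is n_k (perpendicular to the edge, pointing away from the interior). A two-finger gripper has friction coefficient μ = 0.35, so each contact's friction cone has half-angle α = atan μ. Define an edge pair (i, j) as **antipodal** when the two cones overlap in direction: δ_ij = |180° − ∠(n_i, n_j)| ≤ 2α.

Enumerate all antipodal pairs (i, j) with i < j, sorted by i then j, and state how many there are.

α = atan 0.35 = 19.29°;  2α = 38.58°
n_0 = (-0.8311, -0.5561)
n_1 = (-0.3130, -0.9498)
n_2 = (+0.3854, -0.9227)
n_3 = (+0.9169, -0.3992)
n_4 = (+0.9566, +0.2914)
n_5 = (-0.3659, +0.9307)
  (0,1): δ = 142.03°  ·
  (0,2): δ = 101.12°  ·
  (0,3): δ = 57.31°  ·
  (0,4): δ = 16.84°  ✓
  (0,5): δ = 77.68°  ·
  (1,2): δ = 139.09°  ·
  (1,3): δ = 95.29°  ·
  (1,4): δ = 54.82°  ·
  (1,5): δ = 39.70°  ·
  (2,3): δ = 136.20°  ·
  (2,4): δ = 95.73°  ·
  (2,5): δ = 1.21°  ✓
  (3,4): δ = 139.53°  ·
  (3,5): δ = 45.01°  ·
  (4,5): δ = 85.48°  ·
antipodal pairs: 2

count = 2; pairs: (0,4), (2,5)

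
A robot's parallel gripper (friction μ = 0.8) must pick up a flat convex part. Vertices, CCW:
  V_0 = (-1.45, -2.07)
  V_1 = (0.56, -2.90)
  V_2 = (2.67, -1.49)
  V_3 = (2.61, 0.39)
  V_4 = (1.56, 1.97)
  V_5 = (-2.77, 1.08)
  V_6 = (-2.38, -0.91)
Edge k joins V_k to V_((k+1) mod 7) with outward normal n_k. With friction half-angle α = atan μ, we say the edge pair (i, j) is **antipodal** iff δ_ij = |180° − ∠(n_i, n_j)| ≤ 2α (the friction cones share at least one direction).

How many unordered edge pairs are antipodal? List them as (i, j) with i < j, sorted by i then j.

α = atan 0.8 = 38.66°;  2α = 77.32°
n_0 = (-0.3817, -0.9243)
n_1 = (+0.5556, -0.8314)
n_2 = (+0.9995, +0.0319)
n_3 = (+0.8329, +0.5535)
n_4 = (-0.2013, +0.9795)
n_5 = (-0.9813, -0.1923)
n_6 = (-0.7802, -0.6255)
  (0,1): δ = 123.81°  ·
  (0,2): δ = 65.73°  ✓
  (0,3): δ = 33.96°  ✓
  (0,4): δ = 34.05°  ✓
  (0,5): δ = 123.53°  ·
  (0,6): δ = 151.16°  ·
  (1,2): δ = 121.92°  ·
  (1,3): δ = 90.15°  ·
  (1,4): δ = 22.14°  ✓
  (1,5): δ = 67.34°  ✓
  (1,6): δ = 94.97°  ·
  (2,3): δ = 148.22°  ·
  (2,4): δ = 80.21°  ·
  (2,5): δ = 9.26°  ✓
  (2,6): δ = 36.89°  ✓
  (3,4): δ = 111.99°  ·
  (3,5): δ = 22.52°  ✓
  (3,6): δ = 5.11°  ✓
  (4,5): δ = 90.53°  ·
  (4,6): δ = 62.89°  ✓
  (5,6): δ = 152.37°  ·
antipodal pairs: 10

count = 10; pairs: (0,2), (0,3), (0,4), (1,4), (1,5), (2,5), (2,6), (3,5), (3,6), (4,6)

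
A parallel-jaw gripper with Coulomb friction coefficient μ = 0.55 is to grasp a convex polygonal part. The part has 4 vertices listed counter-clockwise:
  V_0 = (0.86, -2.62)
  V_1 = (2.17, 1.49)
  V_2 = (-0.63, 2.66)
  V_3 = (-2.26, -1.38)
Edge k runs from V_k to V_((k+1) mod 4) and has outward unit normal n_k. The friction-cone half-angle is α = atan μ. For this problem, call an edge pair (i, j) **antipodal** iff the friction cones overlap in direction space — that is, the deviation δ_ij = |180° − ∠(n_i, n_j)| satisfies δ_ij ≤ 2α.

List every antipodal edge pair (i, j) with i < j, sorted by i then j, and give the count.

α = atan 0.55 = 28.81°;  2α = 57.62°
n_0 = (+0.9528, -0.3037)
n_1 = (+0.3856, +0.9227)
n_2 = (-0.9274, +0.3742)
n_3 = (-0.3693, -0.9293)
  (0,1): δ = 95.00°  ·
  (0,2): δ = 4.29°  ✓
  (0,3): δ = 86.00°  ·
  (1,2): δ = 89.29°  ·
  (1,3): δ = 1.00°  ✓
  (2,3): δ = 89.70°  ·
antipodal pairs: 2

count = 2; pairs: (0,2), (1,3)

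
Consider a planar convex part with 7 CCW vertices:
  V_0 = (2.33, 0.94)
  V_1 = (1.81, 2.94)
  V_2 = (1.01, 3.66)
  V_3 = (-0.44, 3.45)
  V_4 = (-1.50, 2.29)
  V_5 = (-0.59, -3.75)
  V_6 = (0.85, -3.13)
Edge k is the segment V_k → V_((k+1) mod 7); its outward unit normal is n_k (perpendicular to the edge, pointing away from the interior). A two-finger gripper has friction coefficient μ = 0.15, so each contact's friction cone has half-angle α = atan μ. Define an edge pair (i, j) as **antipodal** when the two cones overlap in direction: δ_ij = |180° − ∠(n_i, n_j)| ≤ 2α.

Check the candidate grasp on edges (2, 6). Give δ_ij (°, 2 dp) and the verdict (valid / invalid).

δ = 61.78°, invalid

α = atan 0.15 = 8.53°;  2α = 17.06°
edge 2: e_2 = (-1.45, -0.21);  n_2 = (-0.1433, +0.9897)
edge 6: e_6 = (+1.48, +4.07);  n_6 = (+0.9398, -0.3417)
∠(n_2, n_6) = 118.22°
δ = |180° − 118.22°| = 61.78°
61.78° > 2α = 17.06°  →  invalid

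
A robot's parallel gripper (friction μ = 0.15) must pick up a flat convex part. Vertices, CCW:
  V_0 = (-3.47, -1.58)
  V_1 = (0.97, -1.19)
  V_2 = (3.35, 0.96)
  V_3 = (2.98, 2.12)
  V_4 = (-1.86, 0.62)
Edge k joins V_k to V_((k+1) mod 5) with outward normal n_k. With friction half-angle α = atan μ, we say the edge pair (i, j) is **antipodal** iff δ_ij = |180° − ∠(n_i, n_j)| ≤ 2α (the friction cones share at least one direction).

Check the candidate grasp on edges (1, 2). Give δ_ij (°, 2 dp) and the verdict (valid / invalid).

α = atan 0.15 = 8.53°;  2α = 17.06°
edge 1: e_1 = (+2.38, +2.15);  n_1 = (+0.6703, -0.7421)
edge 2: e_2 = (-0.37, +1.16);  n_2 = (+0.9527, +0.3039)
∠(n_1, n_2) = 65.60°
δ = |180° − 65.60°| = 114.40°
114.40° > 2α = 17.06°  →  invalid

δ = 114.40°, invalid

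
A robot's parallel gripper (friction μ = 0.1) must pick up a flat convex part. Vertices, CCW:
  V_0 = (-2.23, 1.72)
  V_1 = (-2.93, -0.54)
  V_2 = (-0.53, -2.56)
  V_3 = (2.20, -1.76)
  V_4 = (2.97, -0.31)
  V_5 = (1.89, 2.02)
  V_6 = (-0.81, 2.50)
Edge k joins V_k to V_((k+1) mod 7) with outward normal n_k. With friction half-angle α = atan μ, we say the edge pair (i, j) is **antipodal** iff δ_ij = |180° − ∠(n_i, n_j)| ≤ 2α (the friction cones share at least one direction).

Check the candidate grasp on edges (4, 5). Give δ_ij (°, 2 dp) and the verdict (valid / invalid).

δ = 124.95°, invalid

α = atan 0.1 = 5.71°;  2α = 11.42°
edge 4: e_4 = (-1.08, +2.33);  n_4 = (+0.9073, +0.4205)
edge 5: e_5 = (-2.70, +0.48);  n_5 = (+0.1750, +0.9846)
∠(n_4, n_5) = 55.05°
δ = |180° − 55.05°| = 124.95°
124.95° > 2α = 11.42°  →  invalid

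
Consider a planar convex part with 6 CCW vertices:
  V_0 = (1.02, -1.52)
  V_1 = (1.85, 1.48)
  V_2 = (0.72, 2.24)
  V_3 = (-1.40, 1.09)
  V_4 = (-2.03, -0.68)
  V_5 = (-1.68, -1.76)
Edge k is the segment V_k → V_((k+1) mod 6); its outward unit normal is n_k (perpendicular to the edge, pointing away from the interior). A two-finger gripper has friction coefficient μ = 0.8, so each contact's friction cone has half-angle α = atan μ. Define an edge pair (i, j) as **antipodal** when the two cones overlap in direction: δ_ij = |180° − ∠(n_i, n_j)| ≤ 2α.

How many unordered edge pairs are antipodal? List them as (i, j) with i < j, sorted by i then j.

count = 8; pairs: (0,2), (0,3), (0,4), (1,3), (1,4), (1,5), (2,5), (3,5)

α = atan 0.8 = 38.66°;  2α = 77.32°
n_0 = (+0.9638, -0.2666)
n_1 = (+0.5581, +0.8298)
n_2 = (-0.4768, +0.8790)
n_3 = (-0.9421, +0.3353)
n_4 = (-0.9513, -0.3083)
n_5 = (+0.0885, -0.9961)
  (0,1): δ = 108.46°  ·
  (0,2): δ = 46.06°  ✓
  (0,3): δ = 4.13°  ✓
  (0,4): δ = 33.42°  ✓
  (0,5): δ = 110.54°  ·
  (1,2): δ = 117.60°  ·
  (1,3): δ = 75.67°  ✓
  (1,4): δ = 38.12°  ✓
  (1,5): δ = 39.00°  ✓
  (2,3): δ = 138.07°  ·
  (2,4): δ = 100.52°  ·
  (2,5): δ = 23.40°  ✓
  (3,4): δ = 142.45°  ·
  (3,5): δ = 65.33°  ✓
  (4,5): δ = 102.88°  ·
antipodal pairs: 8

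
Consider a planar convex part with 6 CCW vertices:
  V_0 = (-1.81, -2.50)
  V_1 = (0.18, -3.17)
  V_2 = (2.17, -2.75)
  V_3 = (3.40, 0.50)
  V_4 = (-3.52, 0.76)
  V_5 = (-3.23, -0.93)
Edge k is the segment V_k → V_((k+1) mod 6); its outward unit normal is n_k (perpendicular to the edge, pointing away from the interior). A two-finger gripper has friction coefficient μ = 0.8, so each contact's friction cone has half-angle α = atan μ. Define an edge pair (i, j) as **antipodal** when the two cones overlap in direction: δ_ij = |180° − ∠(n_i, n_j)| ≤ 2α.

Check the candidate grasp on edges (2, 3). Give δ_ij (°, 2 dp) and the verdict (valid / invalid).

δ = 71.42°, valid

α = atan 0.8 = 38.66°;  2α = 77.32°
edge 2: e_2 = (+1.23, +3.25);  n_2 = (+0.9353, -0.3540)
edge 3: e_3 = (-6.92, +0.26);  n_3 = (+0.0375, +0.9993)
∠(n_2, n_3) = 108.58°
δ = |180° − 108.58°| = 71.42°
71.42° ≤ 2α = 77.32°  →  valid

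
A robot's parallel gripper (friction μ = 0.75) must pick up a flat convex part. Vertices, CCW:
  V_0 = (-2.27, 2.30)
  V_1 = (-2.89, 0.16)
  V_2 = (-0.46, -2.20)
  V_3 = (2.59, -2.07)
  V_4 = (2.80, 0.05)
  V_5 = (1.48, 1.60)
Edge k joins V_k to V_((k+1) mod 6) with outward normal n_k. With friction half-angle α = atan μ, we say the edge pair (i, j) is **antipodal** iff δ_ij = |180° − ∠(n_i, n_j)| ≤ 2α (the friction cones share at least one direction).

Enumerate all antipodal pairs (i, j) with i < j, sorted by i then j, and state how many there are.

α = atan 0.75 = 36.87°;  2α = 73.74°
n_0 = (-0.9605, +0.2783)
n_1 = (-0.6967, -0.7174)
n_2 = (+0.0426, -0.9991)
n_3 = (+0.9951, -0.0986)
n_4 = (+0.7613, +0.6484)
n_5 = (+0.1835, +0.9830)
  (0,1): δ = 118.01°  ·
  (0,2): δ = 71.40°  ✓
  (0,3): δ = 10.50°  ✓
  (0,4): δ = 56.58°  ✓
  (0,5): δ = 95.58°  ·
  (1,2): δ = 133.40°  ·
  (1,3): δ = 51.49°  ✓
  (1,4): δ = 5.42°  ✓
  (1,5): δ = 33.59°  ✓
  (2,3): δ = 98.10°  ·
  (2,4): δ = 52.02°  ✓
  (2,5): δ = 13.01°  ✓
  (3,4): δ = 133.92°  ·
  (3,5): δ = 94.92°  ·
  (4,5): δ = 140.99°  ·
antipodal pairs: 8

count = 8; pairs: (0,2), (0,3), (0,4), (1,3), (1,4), (1,5), (2,4), (2,5)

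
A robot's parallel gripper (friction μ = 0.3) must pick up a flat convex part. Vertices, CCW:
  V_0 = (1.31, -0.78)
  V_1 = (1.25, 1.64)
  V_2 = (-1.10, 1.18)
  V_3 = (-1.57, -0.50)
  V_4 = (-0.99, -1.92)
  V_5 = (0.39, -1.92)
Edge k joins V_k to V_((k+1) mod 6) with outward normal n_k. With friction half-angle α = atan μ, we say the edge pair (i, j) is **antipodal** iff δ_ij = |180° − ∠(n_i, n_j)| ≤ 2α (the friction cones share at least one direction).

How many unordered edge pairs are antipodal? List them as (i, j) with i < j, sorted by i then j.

count = 4; pairs: (0,2), (0,3), (1,4), (2,5)

α = atan 0.3 = 16.70°;  2α = 33.40°
n_0 = (+0.9997, +0.0248)
n_1 = (-0.1921, +0.9814)
n_2 = (-0.9630, +0.2694)
n_3 = (-0.9258, -0.3781)
n_4 = (+0.0000, -1.0000)
n_5 = (+0.7782, -0.6280)
  (0,1): δ = 80.34°  ·
  (0,2): δ = 17.05°  ✓
  (0,3): δ = 20.80°  ✓
  (0,4): δ = 88.58°  ·
  (0,5): δ = 139.68°  ·
  (1,2): δ = 116.70°  ·
  (1,3): δ = 78.86°  ·
  (1,4): δ = 11.08°  ✓
  (1,5): δ = 40.02°  ·
  (2,3): δ = 142.15°  ·
  (2,4): δ = 74.37°  ·
  (2,5): δ = 23.27°  ✓
  (3,4): δ = 112.22°  ·
  (3,5): δ = 61.12°  ·
  (4,5): δ = 128.90°  ·
antipodal pairs: 4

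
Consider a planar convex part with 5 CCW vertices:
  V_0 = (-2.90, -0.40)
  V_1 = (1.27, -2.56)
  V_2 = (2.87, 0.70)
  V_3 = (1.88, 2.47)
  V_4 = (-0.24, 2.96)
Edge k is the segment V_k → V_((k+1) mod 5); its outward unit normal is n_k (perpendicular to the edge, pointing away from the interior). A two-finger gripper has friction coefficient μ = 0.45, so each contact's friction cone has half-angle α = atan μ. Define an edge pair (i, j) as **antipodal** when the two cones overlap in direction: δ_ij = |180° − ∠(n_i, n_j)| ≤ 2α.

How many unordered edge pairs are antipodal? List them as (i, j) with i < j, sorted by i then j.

α = atan 0.45 = 24.23°;  2α = 48.46°
n_0 = (-0.4599, -0.8879)
n_1 = (+0.8977, -0.4406)
n_2 = (+0.8728, +0.4882)
n_3 = (+0.2252, +0.9743)
n_4 = (-0.7840, +0.6207)
  (0,1): δ = 88.76°  ·
  (0,2): δ = 33.40°  ✓
  (0,3): δ = 14.37°  ✓
  (0,4): δ = 79.02°  ·
  (1,2): δ = 124.64°  ·
  (1,3): δ = 76.87°  ·
  (1,4): δ = 12.23°  ✓
  (2,3): δ = 132.23°  ·
  (2,4): δ = 67.59°  ·
  (3,4): δ = 115.35°  ·
antipodal pairs: 3

count = 3; pairs: (0,2), (0,3), (1,4)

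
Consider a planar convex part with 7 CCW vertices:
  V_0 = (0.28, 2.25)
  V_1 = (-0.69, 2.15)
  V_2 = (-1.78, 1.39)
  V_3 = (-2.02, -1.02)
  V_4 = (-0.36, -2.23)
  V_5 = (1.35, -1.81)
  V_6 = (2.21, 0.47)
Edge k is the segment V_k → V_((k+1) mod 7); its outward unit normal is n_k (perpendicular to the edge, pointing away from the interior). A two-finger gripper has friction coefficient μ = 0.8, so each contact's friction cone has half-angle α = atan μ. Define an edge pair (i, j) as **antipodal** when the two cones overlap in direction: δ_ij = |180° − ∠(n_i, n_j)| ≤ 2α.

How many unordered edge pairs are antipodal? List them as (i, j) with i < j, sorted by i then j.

count = 12; pairs: (0,3), (0,4), (0,5), (1,3), (1,4), (1,5), (2,4), (2,5), (2,6), (3,5), (3,6), (4,6)

α = atan 0.8 = 38.66°;  2α = 77.32°
n_0 = (-0.1025, +0.9947)
n_1 = (-0.5719, +0.8203)
n_2 = (-0.9951, +0.0991)
n_3 = (-0.5890, -0.8081)
n_4 = (+0.2385, -0.9711)
n_5 = (+0.9357, -0.3529)
n_6 = (+0.6780, +0.7351)
  (0,1): δ = 151.00°  ·
  (0,2): δ = 101.57°  ·
  (0,3): δ = 41.97°  ✓
  (0,4): δ = 7.91°  ✓
  (0,5): δ = 63.45°  ✓
  (0,6): δ = 131.43°  ·
  (1,2): δ = 130.57°  ·
  (1,3): δ = 70.97°  ✓
  (1,4): δ = 21.09°  ✓
  (1,5): δ = 34.45°  ✓
  (1,6): δ = 102.43°  ·
  (2,3): δ = 120.40°  ·
  (2,4): δ = 70.51°  ✓
  (2,5): δ = 14.98°  ✓
  (2,6): δ = 53.00°  ✓
  (3,4): δ = 130.11°  ·
  (3,5): δ = 74.58°  ✓
  (3,6): δ = 6.60°  ✓
  (4,5): δ = 124.47°  ·
  (4,6): δ = 56.48°  ✓
  (5,6): δ = 112.02°  ·
antipodal pairs: 12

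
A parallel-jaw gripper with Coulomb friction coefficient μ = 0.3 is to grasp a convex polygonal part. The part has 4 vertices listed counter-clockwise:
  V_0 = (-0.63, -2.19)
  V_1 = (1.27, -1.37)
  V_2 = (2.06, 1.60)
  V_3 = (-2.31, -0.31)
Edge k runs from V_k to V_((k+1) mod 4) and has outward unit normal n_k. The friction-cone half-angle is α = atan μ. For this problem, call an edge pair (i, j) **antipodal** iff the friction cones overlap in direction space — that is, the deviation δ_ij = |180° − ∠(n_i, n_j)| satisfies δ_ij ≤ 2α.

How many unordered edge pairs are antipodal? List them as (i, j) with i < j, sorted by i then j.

count = 1; pairs: (0,2)

α = atan 0.3 = 16.70°;  2α = 33.40°
n_0 = (+0.3963, -0.9181)
n_1 = (+0.9664, -0.2571)
n_2 = (-0.4005, +0.9163)
n_3 = (-0.7457, -0.6663)
  (0,1): δ = 128.24°  ·
  (0,2): δ = 0.26°  ✓
  (0,3): δ = 108.44°  ·
  (1,2): δ = 51.50°  ·
  (1,3): δ = 56.68°  ·
  (2,3): δ = 71.82°  ·
antipodal pairs: 1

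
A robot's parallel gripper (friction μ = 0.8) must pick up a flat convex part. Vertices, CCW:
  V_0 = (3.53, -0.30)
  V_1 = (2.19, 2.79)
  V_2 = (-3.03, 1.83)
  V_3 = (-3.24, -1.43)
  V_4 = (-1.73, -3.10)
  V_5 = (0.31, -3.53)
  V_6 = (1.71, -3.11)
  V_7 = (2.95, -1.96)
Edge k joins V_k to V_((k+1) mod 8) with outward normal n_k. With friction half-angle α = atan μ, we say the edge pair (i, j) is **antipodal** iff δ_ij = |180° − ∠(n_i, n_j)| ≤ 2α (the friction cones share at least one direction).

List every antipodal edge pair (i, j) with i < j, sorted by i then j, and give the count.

count = 12; pairs: (0,2), (0,3), (0,4), (1,3), (1,4), (1,5), (1,6), (1,7), (2,5), (2,6), (2,7), (3,7)

α = atan 0.8 = 38.66°;  2α = 77.32°
n_0 = (+0.9174, +0.3979)
n_1 = (-0.1809, +0.9835)
n_2 = (-0.9979, +0.0643)
n_3 = (-0.7417, -0.6707)
n_4 = (-0.2063, -0.9785)
n_5 = (+0.2873, -0.9578)
n_6 = (+0.6800, -0.7332)
n_7 = (+0.9440, -0.3298)
  (0,1): δ = 103.02°  ·
  (0,2): δ = 27.13°  ✓
  (0,3): δ = 18.68°  ✓
  (0,4): δ = 54.65°  ✓
  (0,5): δ = 83.25°  ·
  (0,6): δ = 109.40°  ·
  (0,7): δ = 137.30°  ·
  (1,2): δ = 104.11°  ·
  (1,3): δ = 58.30°  ✓
  (1,4): δ = 22.32°  ✓
  (1,5): δ = 6.28°  ✓
  (1,6): δ = 32.42°  ✓
  (1,7): δ = 60.32°  ✓
  (2,3): δ = 134.19°  ·
  (2,4): δ = 98.22°  ·
  (2,5): δ = 69.62°  ✓
  (2,6): δ = 43.47°  ✓
  (2,7): δ = 15.57°  ✓
  (3,4): δ = 144.02°  ·
  (3,5): δ = 115.42°  ·
  (3,6): δ = 89.28°  ·
  (3,7): δ = 61.38°  ✓
  (4,5): δ = 151.40°  ·
  (4,6): δ = 125.25°  ·
  (4,7): δ = 97.36°  ·
  (5,6): δ = 153.86°  ·
  (5,7): δ = 125.96°  ·
  (6,7): δ = 152.10°  ·
antipodal pairs: 12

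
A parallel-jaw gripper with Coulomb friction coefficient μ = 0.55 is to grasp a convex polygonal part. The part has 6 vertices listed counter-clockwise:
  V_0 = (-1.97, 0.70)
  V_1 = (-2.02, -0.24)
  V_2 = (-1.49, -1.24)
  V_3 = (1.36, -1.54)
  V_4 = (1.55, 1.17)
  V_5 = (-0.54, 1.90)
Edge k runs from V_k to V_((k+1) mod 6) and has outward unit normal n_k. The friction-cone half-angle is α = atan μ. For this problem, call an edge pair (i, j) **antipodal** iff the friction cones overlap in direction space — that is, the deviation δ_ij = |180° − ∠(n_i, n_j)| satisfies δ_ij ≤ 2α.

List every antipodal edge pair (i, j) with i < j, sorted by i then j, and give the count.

count = 6; pairs: (0,3), (1,3), (1,4), (2,4), (2,5), (3,5)

α = atan 0.55 = 28.81°;  2α = 57.62°
n_0 = (-0.9986, +0.0531)
n_1 = (-0.8836, -0.4683)
n_2 = (-0.1047, -0.9945)
n_3 = (+0.9976, -0.0699)
n_4 = (+0.3297, +0.9441)
n_5 = (-0.6428, +0.7660)
  (0,1): δ = 149.03°  ·
  (0,2): δ = 92.96°  ·
  (0,3): δ = 0.97°  ✓
  (0,4): δ = 73.79°  ·
  (0,5): δ = 133.05°  ·
  (1,2): δ = 123.93°  ·
  (1,3): δ = 31.93°  ✓
  (1,4): δ = 42.82°  ✓
  (1,5): δ = 102.08°  ·
  (2,3): δ = 88.00°  ·
  (2,4): δ = 13.24°  ✓
  (2,5): δ = 46.01°  ✓
  (3,4): δ = 105.24°  ·
  (3,5): δ = 45.99°  ✓
  (4,5): δ = 120.74°  ·
antipodal pairs: 6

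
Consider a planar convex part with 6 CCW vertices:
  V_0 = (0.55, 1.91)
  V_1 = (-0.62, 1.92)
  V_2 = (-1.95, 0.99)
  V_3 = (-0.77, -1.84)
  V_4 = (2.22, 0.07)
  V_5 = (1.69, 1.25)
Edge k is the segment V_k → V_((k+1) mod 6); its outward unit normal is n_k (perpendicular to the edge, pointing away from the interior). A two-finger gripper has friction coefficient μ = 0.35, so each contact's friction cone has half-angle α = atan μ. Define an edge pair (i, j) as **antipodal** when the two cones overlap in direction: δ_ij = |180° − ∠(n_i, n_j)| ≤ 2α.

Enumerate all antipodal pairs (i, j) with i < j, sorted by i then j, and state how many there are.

α = atan 0.35 = 19.29°;  2α = 38.58°
n_0 = (+0.0085, +1.0000)
n_1 = (-0.5730, +0.8195)
n_2 = (-0.9230, -0.3848)
n_3 = (+0.5383, -0.8427)
n_4 = (+0.9122, +0.4097)
n_5 = (+0.5010, +0.8654)
  (0,1): δ = 144.55°  ·
  (0,2): δ = 66.88°  ·
  (0,3): δ = 33.06°  ✓
  (0,4): δ = 114.68°  ·
  (0,5): δ = 150.42°  ·
  (1,2): δ = 102.33°  ·
  (1,3): δ = 2.39°  ✓
  (1,4): δ = 79.22°  ·
  (1,5): δ = 114.97°  ·
  (2,3): δ = 80.06°  ·
  (2,4): δ = 1.55°  ✓
  (2,5): δ = 37.30°  ✓
  (3,4): δ = 98.38°  ·
  (3,5): δ = 62.64°  ·
  (4,5): δ = 144.26°  ·
antipodal pairs: 4

count = 4; pairs: (0,3), (1,3), (2,4), (2,5)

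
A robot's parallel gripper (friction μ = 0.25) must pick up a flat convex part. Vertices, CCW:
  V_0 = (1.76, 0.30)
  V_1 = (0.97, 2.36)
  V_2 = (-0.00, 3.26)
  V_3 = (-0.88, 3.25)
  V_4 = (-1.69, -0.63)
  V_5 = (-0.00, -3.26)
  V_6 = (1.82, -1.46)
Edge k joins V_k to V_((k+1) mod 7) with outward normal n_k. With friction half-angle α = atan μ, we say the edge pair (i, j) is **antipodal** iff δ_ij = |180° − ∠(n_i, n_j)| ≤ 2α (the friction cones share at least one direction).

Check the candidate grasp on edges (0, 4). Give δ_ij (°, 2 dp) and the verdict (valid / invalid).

δ = 11.74°, valid

α = atan 0.25 = 14.04°;  2α = 28.07°
edge 0: e_0 = (-0.79, +2.06);  n_0 = (+0.9337, +0.3581)
edge 4: e_4 = (+1.69, -2.63);  n_4 = (-0.8413, -0.5406)
∠(n_0, n_4) = 168.26°
δ = |180° − 168.26°| = 11.74°
11.74° ≤ 2α = 28.07°  →  valid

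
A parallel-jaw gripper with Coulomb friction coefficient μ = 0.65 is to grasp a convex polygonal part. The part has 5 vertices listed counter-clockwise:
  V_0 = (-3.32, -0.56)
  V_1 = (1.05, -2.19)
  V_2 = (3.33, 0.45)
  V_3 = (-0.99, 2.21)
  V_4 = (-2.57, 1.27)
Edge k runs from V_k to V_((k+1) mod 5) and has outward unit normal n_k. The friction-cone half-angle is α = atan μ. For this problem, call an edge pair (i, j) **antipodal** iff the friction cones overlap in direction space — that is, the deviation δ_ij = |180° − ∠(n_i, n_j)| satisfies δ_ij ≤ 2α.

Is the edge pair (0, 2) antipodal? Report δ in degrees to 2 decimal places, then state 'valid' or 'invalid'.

δ = 1.71°, valid

α = atan 0.65 = 33.02°;  2α = 66.05°
edge 0: e_0 = (+4.37, -1.63);  n_0 = (-0.3495, -0.9369)
edge 2: e_2 = (-4.32, +1.76);  n_2 = (+0.3773, +0.9261)
∠(n_0, n_2) = 178.29°
δ = |180° − 178.29°| = 1.71°
1.71° ≤ 2α = 66.05°  →  valid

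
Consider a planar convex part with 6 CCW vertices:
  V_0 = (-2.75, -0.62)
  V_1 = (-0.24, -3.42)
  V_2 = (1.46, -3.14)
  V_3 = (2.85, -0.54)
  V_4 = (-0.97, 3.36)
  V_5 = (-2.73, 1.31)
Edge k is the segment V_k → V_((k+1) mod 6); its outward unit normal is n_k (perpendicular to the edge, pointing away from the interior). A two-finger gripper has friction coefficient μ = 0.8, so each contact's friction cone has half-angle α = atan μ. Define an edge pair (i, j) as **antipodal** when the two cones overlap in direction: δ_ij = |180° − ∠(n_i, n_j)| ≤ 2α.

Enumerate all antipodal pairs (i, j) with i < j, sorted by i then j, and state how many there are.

α = atan 0.8 = 38.66°;  2α = 77.32°
n_0 = (-0.7446, -0.6675)
n_1 = (+0.1625, -0.9867)
n_2 = (+0.8819, -0.4715)
n_3 = (+0.7144, +0.6997)
n_4 = (-0.7587, +0.6514)
n_5 = (-0.9999, +0.0104)
  (0,1): δ = 122.52°  ·
  (0,2): δ = 70.00°  ✓
  (0,3): δ = 2.53°  ✓
  (0,4): δ = 97.48°  ·
  (0,5): δ = 137.53°  ·
  (1,2): δ = 127.48°  ·
  (1,3): δ = 54.95°  ✓
  (1,4): δ = 40.00°  ✓
  (1,5): δ = 80.05°  ·
  (2,3): δ = 107.46°  ·
  (2,4): δ = 12.52°  ✓
  (2,5): δ = 27.54°  ✓
  (3,4): δ = 85.05°  ·
  (3,5): δ = 45.00°  ✓
  (4,5): δ = 139.95°  ·
antipodal pairs: 7

count = 7; pairs: (0,2), (0,3), (1,3), (1,4), (2,4), (2,5), (3,5)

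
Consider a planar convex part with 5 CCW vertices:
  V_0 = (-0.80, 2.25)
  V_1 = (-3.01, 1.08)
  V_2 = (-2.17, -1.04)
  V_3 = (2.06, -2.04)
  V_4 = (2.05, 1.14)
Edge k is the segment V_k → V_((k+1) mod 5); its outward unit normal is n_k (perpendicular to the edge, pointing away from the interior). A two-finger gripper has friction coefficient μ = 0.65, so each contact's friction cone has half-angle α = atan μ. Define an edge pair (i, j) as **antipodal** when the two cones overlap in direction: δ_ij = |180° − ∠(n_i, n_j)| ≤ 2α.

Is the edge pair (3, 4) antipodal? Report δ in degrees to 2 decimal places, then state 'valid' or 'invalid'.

δ = 111.46°, invalid

α = atan 0.65 = 33.02°;  2α = 66.05°
edge 3: e_3 = (-0.01, +3.18);  n_3 = (+1.0000, +0.0031)
edge 4: e_4 = (-2.85, +1.11);  n_4 = (+0.3629, +0.9318)
∠(n_3, n_4) = 68.54°
δ = |180° − 68.54°| = 111.46°
111.46° > 2α = 66.05°  →  invalid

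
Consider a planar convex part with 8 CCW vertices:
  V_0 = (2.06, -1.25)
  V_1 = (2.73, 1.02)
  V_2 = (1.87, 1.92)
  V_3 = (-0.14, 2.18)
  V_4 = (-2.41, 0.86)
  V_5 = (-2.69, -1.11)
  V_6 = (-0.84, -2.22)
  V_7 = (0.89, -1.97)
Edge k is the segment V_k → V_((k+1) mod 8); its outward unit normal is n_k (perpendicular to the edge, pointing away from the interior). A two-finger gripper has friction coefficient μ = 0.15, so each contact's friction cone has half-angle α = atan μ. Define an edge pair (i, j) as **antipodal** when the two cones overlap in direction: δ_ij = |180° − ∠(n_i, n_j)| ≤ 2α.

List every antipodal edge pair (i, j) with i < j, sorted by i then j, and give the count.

count = 4; pairs: (0,4), (1,5), (2,6), (3,7)

α = atan 0.15 = 8.53°;  2α = 17.06°
n_0 = (+0.9591, -0.2831)
n_1 = (+0.7230, +0.6909)
n_2 = (+0.1283, +0.9917)
n_3 = (-0.5027, +0.8645)
n_4 = (-0.9900, +0.1407)
n_5 = (-0.5145, -0.8575)
n_6 = (+0.1430, -0.9897)
n_7 = (+0.5241, -0.8517)
  (0,1): δ = 119.86°  ·
  (0,2): δ = 80.93°  ·
  (0,3): δ = 43.38°  ·
  (0,4): δ = 8.35°  ✓
  (0,5): δ = 75.48°  ·
  (0,6): δ = 114.67°  ·
  (0,7): δ = 138.05°  ·
  (1,2): δ = 141.07°  ·
  (1,3): δ = 103.52°  ·
  (1,4): δ = 51.79°  ·
  (1,5): δ = 15.34°  ✓
  (1,6): δ = 54.52°  ·
  (1,7): δ = 77.91°  ·
  (2,3): δ = 142.45°  ·
  (2,4): δ = 90.72°  ·
  (2,5): δ = 23.59°  ·
  (2,6): δ = 15.59°  ✓
  (2,7): δ = 38.98°  ·
  (3,4): δ = 128.27°  ·
  (3,5): δ = 61.14°  ·
  (3,6): δ = 21.96°  ·
  (3,7): δ = 1.43°  ✓
  (4,5): δ = 112.87°  ·
  (4,6): δ = 73.69°  ·
  (4,7): δ = 50.30°  ·
  (5,6): δ = 140.81°  ·
  (5,7): δ = 117.43°  ·
  (6,7): δ = 156.62°  ·
antipodal pairs: 4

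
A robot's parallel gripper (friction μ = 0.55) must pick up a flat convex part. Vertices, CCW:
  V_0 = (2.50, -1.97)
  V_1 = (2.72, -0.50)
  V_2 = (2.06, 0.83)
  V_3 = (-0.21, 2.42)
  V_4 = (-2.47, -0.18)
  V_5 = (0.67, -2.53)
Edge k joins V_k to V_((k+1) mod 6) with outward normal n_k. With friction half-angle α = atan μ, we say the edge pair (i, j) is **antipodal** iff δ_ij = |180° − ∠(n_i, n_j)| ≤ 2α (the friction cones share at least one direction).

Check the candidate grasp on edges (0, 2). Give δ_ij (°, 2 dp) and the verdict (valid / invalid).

α = atan 0.55 = 28.81°;  2α = 57.62°
edge 0: e_0 = (+0.22, +1.47);  n_0 = (+0.9890, -0.1480)
edge 2: e_2 = (-2.27, +1.59);  n_2 = (+0.5737, +0.8191)
∠(n_0, n_2) = 63.50°
δ = |180° − 63.50°| = 116.50°
116.50° > 2α = 57.62°  →  invalid

δ = 116.50°, invalid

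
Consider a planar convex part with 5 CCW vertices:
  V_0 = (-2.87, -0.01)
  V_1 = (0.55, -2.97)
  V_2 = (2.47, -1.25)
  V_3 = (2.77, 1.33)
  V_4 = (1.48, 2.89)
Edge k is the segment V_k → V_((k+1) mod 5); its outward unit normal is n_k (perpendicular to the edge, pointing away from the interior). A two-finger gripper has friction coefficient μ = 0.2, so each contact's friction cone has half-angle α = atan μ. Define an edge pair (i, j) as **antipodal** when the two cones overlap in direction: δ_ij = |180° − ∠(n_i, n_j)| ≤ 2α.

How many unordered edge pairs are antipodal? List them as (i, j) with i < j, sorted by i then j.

count = 2; pairs: (0,3), (1,4)

α = atan 0.2 = 11.31°;  2α = 22.62°
n_0 = (-0.6544, -0.7561)
n_1 = (+0.6672, -0.7448)
n_2 = (+0.9933, -0.1155)
n_3 = (+0.7706, +0.6373)
n_4 = (-0.5547, +0.8321)
  (0,1): δ = 97.27°  ·
  (0,2): δ = 55.76°  ·
  (0,3): δ = 9.54°  ✓
  (0,4): δ = 74.57°  ·
  (1,2): δ = 138.49°  ·
  (1,3): δ = 92.27°  ·
  (1,4): δ = 8.16°  ✓
  (2,3): δ = 133.78°  ·
  (2,4): δ = 49.68°  ·
  (3,4): δ = 95.90°  ·
antipodal pairs: 2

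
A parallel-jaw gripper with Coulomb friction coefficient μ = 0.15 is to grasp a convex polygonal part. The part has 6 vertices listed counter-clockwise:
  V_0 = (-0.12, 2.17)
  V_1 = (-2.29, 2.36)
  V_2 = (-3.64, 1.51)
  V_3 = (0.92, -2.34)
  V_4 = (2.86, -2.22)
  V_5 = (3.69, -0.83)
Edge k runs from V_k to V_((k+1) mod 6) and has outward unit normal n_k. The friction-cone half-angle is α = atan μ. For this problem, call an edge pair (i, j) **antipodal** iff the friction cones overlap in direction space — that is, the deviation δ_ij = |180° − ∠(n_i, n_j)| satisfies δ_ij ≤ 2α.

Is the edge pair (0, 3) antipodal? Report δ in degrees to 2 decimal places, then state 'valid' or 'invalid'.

δ = 8.54°, valid

α = atan 0.15 = 8.53°;  2α = 17.06°
edge 0: e_0 = (-2.17, +0.19);  n_0 = (+0.0872, +0.9962)
edge 3: e_3 = (+1.94, +0.12);  n_3 = (+0.0617, -0.9981)
∠(n_0, n_3) = 171.46°
δ = |180° − 171.46°| = 8.54°
8.54° ≤ 2α = 17.06°  →  valid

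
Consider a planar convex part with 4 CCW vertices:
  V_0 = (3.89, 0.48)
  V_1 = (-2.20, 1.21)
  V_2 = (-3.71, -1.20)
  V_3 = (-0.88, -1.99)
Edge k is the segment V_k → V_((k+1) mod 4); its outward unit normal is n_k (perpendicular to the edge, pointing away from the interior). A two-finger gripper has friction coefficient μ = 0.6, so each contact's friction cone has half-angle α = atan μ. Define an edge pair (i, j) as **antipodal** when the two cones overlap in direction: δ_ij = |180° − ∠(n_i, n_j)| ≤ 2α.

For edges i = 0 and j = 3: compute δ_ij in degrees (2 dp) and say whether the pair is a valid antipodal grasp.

δ = 34.21°, valid

α = atan 0.6 = 30.96°;  2α = 61.93°
edge 0: e_0 = (-6.09, +0.73);  n_0 = (+0.1190, +0.9929)
edge 3: e_3 = (+4.77, +2.47);  n_3 = (+0.4598, -0.8880)
∠(n_0, n_3) = 145.79°
δ = |180° − 145.79°| = 34.21°
34.21° ≤ 2α = 61.93°  →  valid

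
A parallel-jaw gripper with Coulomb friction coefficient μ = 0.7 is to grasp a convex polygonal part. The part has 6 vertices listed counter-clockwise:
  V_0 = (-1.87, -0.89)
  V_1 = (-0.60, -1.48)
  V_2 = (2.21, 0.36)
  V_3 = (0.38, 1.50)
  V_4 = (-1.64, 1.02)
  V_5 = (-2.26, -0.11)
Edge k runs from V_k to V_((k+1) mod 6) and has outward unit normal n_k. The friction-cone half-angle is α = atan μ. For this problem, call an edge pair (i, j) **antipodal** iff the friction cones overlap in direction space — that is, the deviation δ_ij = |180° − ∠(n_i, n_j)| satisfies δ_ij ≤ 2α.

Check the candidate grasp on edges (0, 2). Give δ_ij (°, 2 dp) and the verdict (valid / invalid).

α = atan 0.7 = 34.99°;  2α = 69.98°
edge 0: e_0 = (+1.27, -0.59);  n_0 = (-0.4213, -0.9069)
edge 2: e_2 = (-1.83, +1.14);  n_2 = (+0.5287, +0.8488)
∠(n_0, n_2) = 173.00°
δ = |180° − 173.00°| = 7.00°
7.00° ≤ 2α = 69.98°  →  valid

δ = 7.00°, valid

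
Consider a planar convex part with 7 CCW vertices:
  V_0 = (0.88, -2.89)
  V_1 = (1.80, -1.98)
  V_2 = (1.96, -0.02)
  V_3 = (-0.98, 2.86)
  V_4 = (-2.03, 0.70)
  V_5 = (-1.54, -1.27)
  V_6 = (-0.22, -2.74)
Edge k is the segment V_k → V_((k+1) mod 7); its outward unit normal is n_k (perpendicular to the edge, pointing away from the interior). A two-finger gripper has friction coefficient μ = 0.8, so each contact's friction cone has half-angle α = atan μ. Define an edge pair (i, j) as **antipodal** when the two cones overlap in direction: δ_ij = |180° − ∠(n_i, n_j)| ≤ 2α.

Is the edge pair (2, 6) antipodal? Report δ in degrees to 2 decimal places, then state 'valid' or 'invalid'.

δ = 36.64°, valid

α = atan 0.8 = 38.66°;  2α = 77.32°
edge 2: e_2 = (-2.94, +2.88);  n_2 = (+0.6998, +0.7144)
edge 6: e_6 = (+1.10, -0.15);  n_6 = (-0.1351, -0.9908)
∠(n_2, n_6) = 143.36°
δ = |180° − 143.36°| = 36.64°
36.64° ≤ 2α = 77.32°  →  valid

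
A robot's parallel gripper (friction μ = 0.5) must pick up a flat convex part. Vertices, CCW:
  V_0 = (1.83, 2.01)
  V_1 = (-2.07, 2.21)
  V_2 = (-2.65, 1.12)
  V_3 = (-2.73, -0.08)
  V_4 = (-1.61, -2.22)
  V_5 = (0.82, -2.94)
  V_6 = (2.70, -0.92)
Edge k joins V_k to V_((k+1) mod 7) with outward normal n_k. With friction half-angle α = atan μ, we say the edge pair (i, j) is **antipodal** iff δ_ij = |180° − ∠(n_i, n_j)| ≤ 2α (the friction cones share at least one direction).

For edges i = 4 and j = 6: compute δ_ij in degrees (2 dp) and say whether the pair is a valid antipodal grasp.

α = atan 0.5 = 26.57°;  2α = 53.13°
edge 4: e_4 = (+2.43, -0.72);  n_4 = (-0.2841, -0.9588)
edge 6: e_6 = (-0.87, +2.93);  n_6 = (+0.9586, +0.2846)
∠(n_4, n_6) = 123.04°
δ = |180° − 123.04°| = 56.96°
56.96° > 2α = 53.13°  →  invalid

δ = 56.96°, invalid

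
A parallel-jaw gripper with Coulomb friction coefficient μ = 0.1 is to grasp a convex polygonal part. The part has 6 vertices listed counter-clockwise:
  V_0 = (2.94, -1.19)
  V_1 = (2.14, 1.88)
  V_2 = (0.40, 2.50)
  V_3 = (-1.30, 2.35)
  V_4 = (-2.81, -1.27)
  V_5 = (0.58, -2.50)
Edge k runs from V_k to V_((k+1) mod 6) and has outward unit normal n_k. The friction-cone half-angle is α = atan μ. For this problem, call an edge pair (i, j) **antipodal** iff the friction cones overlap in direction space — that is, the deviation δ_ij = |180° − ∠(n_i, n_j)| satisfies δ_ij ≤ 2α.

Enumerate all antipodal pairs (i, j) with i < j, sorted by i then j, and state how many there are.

α = atan 0.1 = 5.71°;  2α = 11.42°
n_0 = (+0.9677, +0.2522)
n_1 = (+0.3357, +0.9420)
n_2 = (-0.0879, +0.9961)
n_3 = (-0.9229, +0.3850)
n_4 = (-0.3411, -0.9400)
n_5 = (+0.4853, -0.8743)
  (0,1): δ = 124.22°  ·
  (0,2): δ = 99.56°  ·
  (0,3): δ = 37.25°  ·
  (0,4): δ = 55.45°  ·
  (0,5): δ = 104.43°  ·
  (1,2): δ = 155.35°  ·
  (1,3): δ = 93.03°  ·
  (1,4): δ = 0.33°  ✓
  (1,5): δ = 48.65°  ·
  (2,3): δ = 117.68°  ·
  (2,4): δ = 24.98°  ·
  (2,5): δ = 23.99°  ·
  (3,4): δ = 87.30°  ·
  (3,5): δ = 38.32°  ·
  (4,5): δ = 131.02°  ·
antipodal pairs: 1

count = 1; pairs: (1,4)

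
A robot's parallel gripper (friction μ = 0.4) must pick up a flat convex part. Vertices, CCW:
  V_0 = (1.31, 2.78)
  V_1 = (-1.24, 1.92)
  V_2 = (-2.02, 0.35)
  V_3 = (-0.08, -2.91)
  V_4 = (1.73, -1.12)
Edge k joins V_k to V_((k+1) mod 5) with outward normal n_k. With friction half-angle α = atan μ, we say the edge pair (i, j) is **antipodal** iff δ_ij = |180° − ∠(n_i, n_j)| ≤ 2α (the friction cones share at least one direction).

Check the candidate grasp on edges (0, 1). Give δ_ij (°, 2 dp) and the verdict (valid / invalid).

δ = 135.06°, invalid

α = atan 0.4 = 21.80°;  2α = 43.60°
edge 0: e_0 = (-2.55, -0.86);  n_0 = (-0.3196, +0.9476)
edge 1: e_1 = (-0.78, -1.57);  n_1 = (-0.8956, +0.4449)
∠(n_0, n_1) = 44.94°
δ = |180° − 44.94°| = 135.06°
135.06° > 2α = 43.60°  →  invalid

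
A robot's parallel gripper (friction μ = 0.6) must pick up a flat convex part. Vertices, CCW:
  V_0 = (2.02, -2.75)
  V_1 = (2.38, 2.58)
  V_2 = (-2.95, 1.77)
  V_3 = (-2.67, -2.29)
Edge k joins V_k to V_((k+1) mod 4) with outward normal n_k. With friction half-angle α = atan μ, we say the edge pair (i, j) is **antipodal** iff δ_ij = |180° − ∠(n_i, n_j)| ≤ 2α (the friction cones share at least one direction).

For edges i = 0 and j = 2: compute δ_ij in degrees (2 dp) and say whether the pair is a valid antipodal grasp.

α = atan 0.6 = 30.96°;  2α = 61.93°
edge 0: e_0 = (+0.36, +5.33);  n_0 = (+0.9977, -0.0674)
edge 2: e_2 = (+0.28, -4.06);  n_2 = (-0.9976, -0.0688)
∠(n_0, n_2) = 172.19°
δ = |180° − 172.19°| = 7.81°
7.81° ≤ 2α = 61.93°  →  valid

δ = 7.81°, valid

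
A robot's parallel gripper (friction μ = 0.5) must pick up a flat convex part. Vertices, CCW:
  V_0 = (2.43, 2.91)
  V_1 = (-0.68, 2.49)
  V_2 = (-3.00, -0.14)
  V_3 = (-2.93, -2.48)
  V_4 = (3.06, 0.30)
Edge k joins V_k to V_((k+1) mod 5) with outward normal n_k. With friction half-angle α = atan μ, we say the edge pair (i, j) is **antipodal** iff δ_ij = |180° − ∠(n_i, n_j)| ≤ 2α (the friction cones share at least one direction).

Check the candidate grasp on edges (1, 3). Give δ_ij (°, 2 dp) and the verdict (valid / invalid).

α = atan 0.5 = 26.57°;  2α = 53.13°
edge 1: e_1 = (-2.32, -2.63);  n_1 = (-0.7499, +0.6615)
edge 3: e_3 = (+5.99, +2.78);  n_3 = (+0.4210, -0.9071)
∠(n_1, n_3) = 156.31°
δ = |180° − 156.31°| = 23.69°
23.69° ≤ 2α = 53.13°  →  valid

δ = 23.69°, valid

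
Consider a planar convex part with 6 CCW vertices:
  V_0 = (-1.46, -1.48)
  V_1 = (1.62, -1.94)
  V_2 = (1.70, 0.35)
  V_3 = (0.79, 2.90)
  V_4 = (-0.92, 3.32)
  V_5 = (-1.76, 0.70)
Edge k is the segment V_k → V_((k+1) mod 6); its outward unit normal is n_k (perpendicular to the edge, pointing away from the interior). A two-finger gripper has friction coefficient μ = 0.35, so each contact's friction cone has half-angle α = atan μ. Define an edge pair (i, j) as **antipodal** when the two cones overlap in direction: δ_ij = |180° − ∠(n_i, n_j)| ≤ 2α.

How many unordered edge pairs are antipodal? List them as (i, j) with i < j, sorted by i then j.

α = atan 0.35 = 19.29°;  2α = 38.58°
n_0 = (-0.1477, -0.9890)
n_1 = (+0.9994, -0.0349)
n_2 = (+0.9418, +0.3361)
n_3 = (+0.2385, +0.9711)
n_4 = (-0.9523, +0.3053)
n_5 = (-0.9907, -0.1363)
  (0,1): δ = 83.51°  ·
  (0,2): δ = 61.87°  ·
  (0,3): δ = 5.31°  ✓
  (0,4): δ = 80.72°  ·
  (0,5): δ = 106.33°  ·
  (1,2): δ = 158.36°  ·
  (1,3): δ = 101.80°  ·
  (1,4): δ = 15.78°  ✓
  (1,5): δ = 9.84°  ✓
  (2,3): δ = 123.44°  ·
  (2,4): δ = 37.42°  ✓
  (2,5): δ = 11.80°  ✓
  (3,4): δ = 93.98°  ·
  (3,5): δ = 68.36°  ·
  (4,5): δ = 154.39°  ·
antipodal pairs: 5

count = 5; pairs: (0,3), (1,4), (1,5), (2,4), (2,5)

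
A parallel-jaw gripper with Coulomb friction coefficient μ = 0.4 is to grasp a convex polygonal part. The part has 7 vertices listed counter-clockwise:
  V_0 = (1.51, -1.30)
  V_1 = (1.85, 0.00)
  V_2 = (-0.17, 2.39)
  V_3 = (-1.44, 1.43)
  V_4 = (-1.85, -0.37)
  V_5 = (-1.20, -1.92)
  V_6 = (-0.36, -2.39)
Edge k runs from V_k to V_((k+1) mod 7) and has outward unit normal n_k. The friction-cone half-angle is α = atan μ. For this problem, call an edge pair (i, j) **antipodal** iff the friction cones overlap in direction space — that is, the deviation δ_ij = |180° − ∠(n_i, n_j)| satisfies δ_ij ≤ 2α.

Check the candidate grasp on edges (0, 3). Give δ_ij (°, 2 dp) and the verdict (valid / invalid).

δ = 1.82°, valid

α = atan 0.4 = 21.80°;  2α = 43.60°
edge 0: e_0 = (+0.34, +1.30);  n_0 = (+0.9675, -0.2530)
edge 3: e_3 = (-0.41, -1.80);  n_3 = (-0.9750, +0.2221)
∠(n_0, n_3) = 178.18°
δ = |180° − 178.18°| = 1.82°
1.82° ≤ 2α = 43.60°  →  valid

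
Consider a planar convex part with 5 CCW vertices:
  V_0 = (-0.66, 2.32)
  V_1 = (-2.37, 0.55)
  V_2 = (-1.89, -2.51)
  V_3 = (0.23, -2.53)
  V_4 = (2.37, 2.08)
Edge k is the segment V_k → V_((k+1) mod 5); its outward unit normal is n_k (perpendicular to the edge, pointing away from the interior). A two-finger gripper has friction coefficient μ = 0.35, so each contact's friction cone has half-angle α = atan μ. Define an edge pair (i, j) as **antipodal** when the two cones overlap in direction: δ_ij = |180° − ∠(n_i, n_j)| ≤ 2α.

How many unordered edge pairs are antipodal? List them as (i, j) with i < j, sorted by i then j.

α = atan 0.35 = 19.29°;  2α = 38.58°
n_0 = (-0.7192, +0.6948)
n_1 = (-0.9879, -0.1550)
n_2 = (-0.0094, -1.0000)
n_3 = (+0.9070, -0.4211)
n_4 = (+0.0790, +0.9969)
  (0,1): δ = 127.07°  ·
  (0,2): δ = 46.53°  ·
  (0,3): δ = 19.11°  ✓
  (0,4): δ = 129.48°  ·
  (1,2): δ = 99.46°  ·
  (1,3): δ = 33.82°  ✓
  (1,4): δ = 76.56°  ·
  (2,3): δ = 114.36°  ·
  (2,4): δ = 3.99°  ✓
  (3,4): δ = 69.63°  ·
antipodal pairs: 3

count = 3; pairs: (0,3), (1,3), (2,4)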